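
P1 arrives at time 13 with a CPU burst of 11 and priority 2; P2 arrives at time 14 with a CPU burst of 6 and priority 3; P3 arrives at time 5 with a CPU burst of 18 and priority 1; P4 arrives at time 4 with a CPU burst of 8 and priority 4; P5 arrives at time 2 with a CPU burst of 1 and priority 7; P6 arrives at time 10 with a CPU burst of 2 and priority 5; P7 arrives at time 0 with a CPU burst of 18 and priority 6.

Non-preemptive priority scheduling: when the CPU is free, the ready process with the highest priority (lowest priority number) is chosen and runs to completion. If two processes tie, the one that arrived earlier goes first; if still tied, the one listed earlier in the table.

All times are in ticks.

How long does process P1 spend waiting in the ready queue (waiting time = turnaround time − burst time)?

23

Timeline: | P7 0-18 | P3 18-36 | P1 36-47 | P2 47-53 | P4 53-61 | P6 61-63 | P5 63-64 |
Completion: P1=47  P2=53  P3=36  P4=61  P5=64  P6=63  P7=18
Waiting(P1) = turnaround − burst = 34 − 11 = 23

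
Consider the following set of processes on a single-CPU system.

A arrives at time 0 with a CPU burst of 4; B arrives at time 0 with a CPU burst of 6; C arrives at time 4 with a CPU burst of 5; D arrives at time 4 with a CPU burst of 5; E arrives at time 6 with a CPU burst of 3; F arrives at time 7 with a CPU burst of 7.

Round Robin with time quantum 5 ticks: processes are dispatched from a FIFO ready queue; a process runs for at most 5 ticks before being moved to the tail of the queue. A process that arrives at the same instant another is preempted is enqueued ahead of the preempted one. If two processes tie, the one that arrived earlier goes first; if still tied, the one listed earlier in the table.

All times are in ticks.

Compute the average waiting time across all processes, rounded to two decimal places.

Timeline: | A 0-4 | B 4-9 | C 9-14 | D 14-19 | E 19-22 | F 22-27 | B 27-28 | F 28-30 |
Completion: A=4  B=28  C=14  D=19  E=22  F=30
Waiting times: A=0, B=22, C=5, D=10, E=13, F=16
Average waiting = (0+22+5+10+13+16) / 6 = 66/6 = 11.00

11.00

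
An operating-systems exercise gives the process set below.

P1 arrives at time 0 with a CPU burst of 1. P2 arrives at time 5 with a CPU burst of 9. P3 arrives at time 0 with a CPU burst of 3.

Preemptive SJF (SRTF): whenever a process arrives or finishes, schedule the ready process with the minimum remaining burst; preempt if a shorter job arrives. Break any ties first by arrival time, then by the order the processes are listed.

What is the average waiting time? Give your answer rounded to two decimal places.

Gantt: | P1 0-1 | P3 1-4 | idle 4-5 | P2 5-14 |
Completion: P1=1  P2=14  P3=4
Turnaround (C−A): P1=1  P2=9  P3=4
Waiting times: P1=0, P2=0, P3=1
Average waiting = (0+0+1) / 3 = 1/3 = 0.33

0.33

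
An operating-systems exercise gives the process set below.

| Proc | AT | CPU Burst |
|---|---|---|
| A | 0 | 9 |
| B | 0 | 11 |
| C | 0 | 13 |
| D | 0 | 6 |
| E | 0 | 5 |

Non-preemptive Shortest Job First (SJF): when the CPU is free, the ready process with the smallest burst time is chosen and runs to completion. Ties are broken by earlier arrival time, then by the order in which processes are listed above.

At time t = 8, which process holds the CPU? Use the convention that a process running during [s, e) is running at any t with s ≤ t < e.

D

Gantt: | E 0-5 | D 5-11 | A 11-20 | B 20-31 | C 31-44 |
Completion: A=20  B=31  C=44  D=11  E=5
Turnaround (C−A): A=20  B=31  C=44  D=11  E=5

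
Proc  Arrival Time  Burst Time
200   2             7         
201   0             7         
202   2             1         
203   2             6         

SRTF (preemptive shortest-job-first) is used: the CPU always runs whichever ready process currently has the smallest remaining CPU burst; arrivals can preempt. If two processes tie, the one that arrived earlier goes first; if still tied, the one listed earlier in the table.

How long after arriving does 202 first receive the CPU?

Timeline: | 201 0-2 | 202 2-3 | 201 3-8 | 203 8-14 | 200 14-21 |
Completion: 200=21  201=8  202=3  203=14
Turnaround (C−A): 200=19  201=8  202=1  203=12
Response(202) = first start − arrival = 2 − 2 = 0

0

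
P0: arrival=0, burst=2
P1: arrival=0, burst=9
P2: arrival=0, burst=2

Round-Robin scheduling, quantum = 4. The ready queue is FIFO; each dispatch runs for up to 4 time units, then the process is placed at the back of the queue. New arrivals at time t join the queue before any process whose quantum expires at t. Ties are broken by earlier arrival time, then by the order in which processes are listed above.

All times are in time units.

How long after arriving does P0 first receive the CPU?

0

Gantt: | P0 0-2 | P1 2-6 | P2 6-8 | P1 8-13 |
Completion: P0=2  P1=13  P2=8
Response(P0) = first start − arrival = 0 − 0 = 0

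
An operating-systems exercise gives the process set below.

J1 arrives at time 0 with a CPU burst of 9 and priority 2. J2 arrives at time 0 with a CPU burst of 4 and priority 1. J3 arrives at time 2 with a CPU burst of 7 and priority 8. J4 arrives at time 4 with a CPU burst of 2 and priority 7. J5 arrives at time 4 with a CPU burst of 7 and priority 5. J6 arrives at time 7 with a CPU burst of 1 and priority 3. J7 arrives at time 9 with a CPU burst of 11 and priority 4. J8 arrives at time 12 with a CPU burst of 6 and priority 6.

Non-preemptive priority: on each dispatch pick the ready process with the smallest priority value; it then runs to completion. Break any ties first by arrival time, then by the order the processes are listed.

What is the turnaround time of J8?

Timeline: | J2 0-4 | J1 4-13 | J6 13-14 | J7 14-25 | J5 25-32 | J8 32-38 | J4 38-40 | J3 40-47 |
Completion: J1=13  J2=4  J3=47  J4=40  J5=32  J6=14  J7=25  J8=38
Turnaround(J8) = completion − arrival = 38 − 12 = 26

26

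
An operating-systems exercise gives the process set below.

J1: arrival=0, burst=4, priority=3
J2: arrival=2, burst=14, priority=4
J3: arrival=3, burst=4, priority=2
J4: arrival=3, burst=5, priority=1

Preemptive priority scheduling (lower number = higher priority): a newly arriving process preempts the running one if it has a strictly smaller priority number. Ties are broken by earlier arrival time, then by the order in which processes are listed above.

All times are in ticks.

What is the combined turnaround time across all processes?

52

Timeline: | J1 0-3 | J4 3-8 | J3 8-12 | J1 12-13 | J2 13-27 |
Completion: J1=13  J2=27  J3=12  J4=8
Turnaround (C−A): J1=13  J2=25  J3=9  J4=5
Turnaround = completion − arrival: J1=13, J2=25, J3=9, J4=5
Total turnaround = 13 + 25 + 9 + 5 = 52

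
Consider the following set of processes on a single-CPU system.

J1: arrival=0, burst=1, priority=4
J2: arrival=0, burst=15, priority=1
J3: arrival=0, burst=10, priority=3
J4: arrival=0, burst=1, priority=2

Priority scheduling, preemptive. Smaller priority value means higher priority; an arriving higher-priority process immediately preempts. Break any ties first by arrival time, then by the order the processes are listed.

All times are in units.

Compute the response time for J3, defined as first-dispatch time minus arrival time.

16

Schedule: | J2 0-15 | J4 15-16 | J3 16-26 | J1 26-27 |
Completion: J1=27  J2=15  J3=26  J4=16
Response(J3) = first start − arrival = 16 − 0 = 16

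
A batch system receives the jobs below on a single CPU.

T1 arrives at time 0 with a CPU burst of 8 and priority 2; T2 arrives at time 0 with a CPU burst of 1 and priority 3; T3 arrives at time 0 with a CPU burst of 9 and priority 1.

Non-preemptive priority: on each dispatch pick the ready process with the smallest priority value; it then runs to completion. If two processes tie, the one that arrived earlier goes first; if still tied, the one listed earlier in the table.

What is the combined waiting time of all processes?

Gantt: | T3 0-9 | T1 9-17 | T2 17-18 |
Completion: T1=17  T2=18  T3=9
Waiting = turnaround − burst: T1=9, T2=17, T3=0
Total waiting = 9 + 17 + 0 = 26

26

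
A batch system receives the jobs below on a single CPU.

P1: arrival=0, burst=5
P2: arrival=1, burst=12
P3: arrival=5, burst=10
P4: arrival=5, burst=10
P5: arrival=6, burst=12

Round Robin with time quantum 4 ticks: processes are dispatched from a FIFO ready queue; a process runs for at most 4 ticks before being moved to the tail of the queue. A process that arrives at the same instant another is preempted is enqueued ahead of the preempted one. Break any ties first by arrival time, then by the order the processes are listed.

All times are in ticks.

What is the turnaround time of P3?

38

Gantt: | P1 0-4 | P2 4-8 | P1 8-9 | P3 9-13 | P4 13-17 | P5 17-21 | P2 21-25 | P3 25-29 | P4 29-33 | P5 33-37 | P2 37-41 | P3 41-43 | P4 43-45 | P5 45-49 |
Completion: P1=9  P2=41  P3=43  P4=45  P5=49
Turnaround (C−A): P1=9  P2=40  P3=38  P4=40  P5=43
Turnaround(P3) = completion − arrival = 43 − 5 = 38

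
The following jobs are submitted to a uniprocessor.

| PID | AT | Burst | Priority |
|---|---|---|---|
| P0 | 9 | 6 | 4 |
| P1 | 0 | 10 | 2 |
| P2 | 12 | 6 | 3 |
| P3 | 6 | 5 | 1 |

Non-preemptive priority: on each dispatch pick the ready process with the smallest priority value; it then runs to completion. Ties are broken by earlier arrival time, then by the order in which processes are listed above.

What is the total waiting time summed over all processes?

19

Timeline: | P1 0-10 | P3 10-15 | P2 15-21 | P0 21-27 |
Completion: P0=27  P1=10  P2=21  P3=15
Turnaround (C−A): P0=18  P1=10  P2=9  P3=9
Waiting = turnaround − burst: P0=12, P1=0, P2=3, P3=4
Total waiting = 12 + 0 + 3 + 4 = 19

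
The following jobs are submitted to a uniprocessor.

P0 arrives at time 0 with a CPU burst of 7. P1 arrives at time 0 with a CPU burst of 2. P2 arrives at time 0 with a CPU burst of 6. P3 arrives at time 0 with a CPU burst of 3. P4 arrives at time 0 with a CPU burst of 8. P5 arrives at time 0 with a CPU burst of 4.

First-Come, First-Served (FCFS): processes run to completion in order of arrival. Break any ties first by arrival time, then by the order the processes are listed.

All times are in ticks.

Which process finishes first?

Timeline: | P0 0-7 | P1 7-9 | P2 9-15 | P3 15-18 | P4 18-26 | P5 26-30 |
Completion: P0=7  P1=9  P2=15  P3=18  P4=26  P5=30
Turnaround (C−A): P0=7  P1=9  P2=15  P3=18  P4=26  P5=30
Finish order: P0 → P1 → P2 → P3 → P4 → P5

P0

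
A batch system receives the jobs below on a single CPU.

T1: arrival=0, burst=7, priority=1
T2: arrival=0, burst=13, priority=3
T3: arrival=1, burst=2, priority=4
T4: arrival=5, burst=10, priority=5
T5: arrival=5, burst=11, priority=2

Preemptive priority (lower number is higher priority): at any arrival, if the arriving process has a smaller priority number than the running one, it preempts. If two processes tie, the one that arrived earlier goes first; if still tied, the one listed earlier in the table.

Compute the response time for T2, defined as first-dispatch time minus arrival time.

18

Schedule: | T1 0-7 | T5 7-18 | T2 18-31 | T3 31-33 | T4 33-43 |
Completion: T1=7  T2=31  T3=33  T4=43  T5=18
Turnaround (C−A): T1=7  T2=31  T3=32  T4=38  T5=13
Response(T2) = first start − arrival = 18 − 0 = 18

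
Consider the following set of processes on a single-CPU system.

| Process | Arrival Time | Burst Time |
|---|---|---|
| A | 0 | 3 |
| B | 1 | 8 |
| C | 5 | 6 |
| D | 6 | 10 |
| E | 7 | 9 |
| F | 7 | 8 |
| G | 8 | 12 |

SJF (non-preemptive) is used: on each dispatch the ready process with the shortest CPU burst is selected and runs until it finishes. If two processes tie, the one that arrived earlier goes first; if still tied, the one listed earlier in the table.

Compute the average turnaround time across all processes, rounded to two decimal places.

22.29

Gantt: | A 0-3 | B 3-11 | C 11-17 | F 17-25 | E 25-34 | D 34-44 | G 44-56 |
Completion: A=3  B=11  C=17  D=44  E=34  F=25  G=56
Turnaround (C−A): A=3  B=10  C=12  D=38  E=27  F=18  G=48
Turnaround times: A=3, B=10, C=12, D=38, E=27, F=18, G=48
Average turnaround = (3+10+12+38+27+18+48) / 7 = 156/7 = 22.29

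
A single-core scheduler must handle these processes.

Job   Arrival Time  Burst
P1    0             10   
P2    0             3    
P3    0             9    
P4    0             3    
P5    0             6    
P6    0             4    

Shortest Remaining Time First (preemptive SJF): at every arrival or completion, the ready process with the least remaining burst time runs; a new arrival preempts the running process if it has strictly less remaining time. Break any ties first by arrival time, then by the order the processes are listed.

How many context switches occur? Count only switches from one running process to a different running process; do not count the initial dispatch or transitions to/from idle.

5

Gantt: | P2 0-3 | P4 3-6 | P6 6-10 | P5 10-16 | P3 16-25 | P1 25-35 |
Completion: P1=35  P2=3  P3=25  P4=6  P5=16  P6=10
Turnaround (C−A): P1=35  P2=3  P3=25  P4=6  P5=16  P6=10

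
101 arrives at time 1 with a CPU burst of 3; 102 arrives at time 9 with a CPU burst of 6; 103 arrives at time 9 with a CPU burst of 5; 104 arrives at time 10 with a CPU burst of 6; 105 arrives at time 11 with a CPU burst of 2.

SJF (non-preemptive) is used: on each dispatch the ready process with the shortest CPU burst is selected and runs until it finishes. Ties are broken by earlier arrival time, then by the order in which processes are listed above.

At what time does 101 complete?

Schedule: | idle 0-1 | 101 1-4 | idle 4-9 | 103 9-14 | 105 14-16 | 102 16-22 | 104 22-28 |
Completion: 101=4  102=22  103=14  104=28  105=16

4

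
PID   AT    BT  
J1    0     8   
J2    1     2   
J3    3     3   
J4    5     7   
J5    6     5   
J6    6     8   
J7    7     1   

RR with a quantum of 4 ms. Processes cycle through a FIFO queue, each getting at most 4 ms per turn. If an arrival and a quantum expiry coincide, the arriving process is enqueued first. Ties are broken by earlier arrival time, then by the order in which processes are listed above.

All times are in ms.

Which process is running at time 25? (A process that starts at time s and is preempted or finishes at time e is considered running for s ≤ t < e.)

J7

Schedule: | J1 0-4 | J2 4-6 | J3 6-9 | J1 9-13 | J4 13-17 | J5 17-21 | J6 21-25 | J7 25-26 | J4 26-29 | J5 29-30 | J6 30-34 |
Completion: J1=13  J2=6  J3=9  J4=29  J5=30  J6=34  J7=26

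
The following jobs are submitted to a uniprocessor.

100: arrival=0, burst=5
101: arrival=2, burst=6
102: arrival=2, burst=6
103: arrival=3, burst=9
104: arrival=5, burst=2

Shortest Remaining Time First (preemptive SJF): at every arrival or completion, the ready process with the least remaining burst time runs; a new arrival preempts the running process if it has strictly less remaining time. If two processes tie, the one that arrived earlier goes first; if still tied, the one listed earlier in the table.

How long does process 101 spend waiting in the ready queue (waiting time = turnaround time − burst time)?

Timeline: | 100 0-5 | 104 5-7 | 101 7-13 | 102 13-19 | 103 19-28 |
Completion: 100=5  101=13  102=19  103=28  104=7
Waiting(101) = turnaround − burst = 11 − 6 = 5

5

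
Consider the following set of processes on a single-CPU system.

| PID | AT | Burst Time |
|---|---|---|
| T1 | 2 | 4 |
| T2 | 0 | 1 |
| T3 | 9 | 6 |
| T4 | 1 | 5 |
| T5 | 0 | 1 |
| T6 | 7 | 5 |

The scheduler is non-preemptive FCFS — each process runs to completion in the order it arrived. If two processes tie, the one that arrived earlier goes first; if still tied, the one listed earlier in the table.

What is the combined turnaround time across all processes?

40

Gantt: | T2 0-1 | T5 1-2 | T4 2-7 | T1 7-11 | T6 11-16 | T3 16-22 |
Completion: T1=11  T2=1  T3=22  T4=7  T5=2  T6=16
Turnaround (C−A): T1=9  T2=1  T3=13  T4=6  T5=2  T6=9
Turnaround = completion − arrival: T1=9, T2=1, T3=13, T4=6, T5=2, T6=9
Total turnaround = 9 + 1 + 13 + 6 + 2 + 9 = 40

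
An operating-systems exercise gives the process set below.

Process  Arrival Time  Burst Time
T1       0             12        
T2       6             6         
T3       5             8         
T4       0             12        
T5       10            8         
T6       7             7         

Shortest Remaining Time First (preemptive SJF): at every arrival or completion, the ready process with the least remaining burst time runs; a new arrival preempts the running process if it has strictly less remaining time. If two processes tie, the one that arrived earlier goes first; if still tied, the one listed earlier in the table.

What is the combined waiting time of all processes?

101

Timeline: | T1 0-12 | T2 12-18 | T6 18-25 | T3 25-33 | T5 33-41 | T4 41-53 |
Completion: T1=12  T2=18  T3=33  T4=53  T5=41  T6=25
Turnaround (C−A): T1=12  T2=12  T3=28  T4=53  T5=31  T6=18
Waiting = turnaround − burst: T1=0, T2=6, T3=20, T4=41, T5=23, T6=11
Total waiting = 0 + 6 + 20 + 41 + 23 + 11 = 101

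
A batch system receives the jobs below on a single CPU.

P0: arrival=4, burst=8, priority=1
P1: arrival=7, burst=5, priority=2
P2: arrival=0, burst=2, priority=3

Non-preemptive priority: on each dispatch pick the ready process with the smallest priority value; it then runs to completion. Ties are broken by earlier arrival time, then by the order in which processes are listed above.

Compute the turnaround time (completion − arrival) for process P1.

10

Timeline: | P2 0-2 | idle 2-4 | P0 4-12 | P1 12-17 |
Completion: P0=12  P1=17  P2=2
Turnaround (C−A): P0=8  P1=10  P2=2
Turnaround(P1) = completion − arrival = 17 − 7 = 10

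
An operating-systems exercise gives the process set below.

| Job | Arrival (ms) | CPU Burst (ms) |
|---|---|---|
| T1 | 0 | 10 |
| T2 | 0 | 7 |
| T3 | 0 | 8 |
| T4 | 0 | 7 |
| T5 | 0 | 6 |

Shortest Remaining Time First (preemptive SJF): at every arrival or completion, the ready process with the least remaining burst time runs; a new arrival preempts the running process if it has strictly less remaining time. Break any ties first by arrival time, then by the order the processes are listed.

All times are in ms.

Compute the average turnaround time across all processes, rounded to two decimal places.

21.00

Gantt: | T5 0-6 | T2 6-13 | T4 13-20 | T3 20-28 | T1 28-38 |
Completion: T1=38  T2=13  T3=28  T4=20  T5=6
Turnaround times: T1=38, T2=13, T3=28, T4=20, T5=6
Average turnaround = (38+13+28+20+6) / 5 = 105/5 = 21.00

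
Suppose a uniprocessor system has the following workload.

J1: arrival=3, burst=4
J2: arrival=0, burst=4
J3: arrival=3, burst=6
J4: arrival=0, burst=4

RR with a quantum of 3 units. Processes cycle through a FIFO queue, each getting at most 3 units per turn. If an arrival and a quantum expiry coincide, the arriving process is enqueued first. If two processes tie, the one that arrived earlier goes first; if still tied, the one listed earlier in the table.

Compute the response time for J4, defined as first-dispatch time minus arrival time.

3

Schedule: | J2 0-3 | J4 3-6 | J1 6-9 | J3 9-12 | J2 12-13 | J4 13-14 | J1 14-15 | J3 15-18 |
Completion: J1=15  J2=13  J3=18  J4=14
Turnaround (C−A): J1=12  J2=13  J3=15  J4=14
Response(J4) = first start − arrival = 3 − 0 = 3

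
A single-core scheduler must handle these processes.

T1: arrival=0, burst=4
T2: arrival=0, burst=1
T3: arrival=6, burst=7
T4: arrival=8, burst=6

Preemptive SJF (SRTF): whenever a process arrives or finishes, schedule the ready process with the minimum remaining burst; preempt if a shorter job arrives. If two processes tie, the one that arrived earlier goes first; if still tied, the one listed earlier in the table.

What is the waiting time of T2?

Schedule: | T2 0-1 | T1 1-5 | idle 5-6 | T3 6-13 | T4 13-19 |
Completion: T1=5  T2=1  T3=13  T4=19
Waiting(T2) = turnaround − burst = 1 − 1 = 0

0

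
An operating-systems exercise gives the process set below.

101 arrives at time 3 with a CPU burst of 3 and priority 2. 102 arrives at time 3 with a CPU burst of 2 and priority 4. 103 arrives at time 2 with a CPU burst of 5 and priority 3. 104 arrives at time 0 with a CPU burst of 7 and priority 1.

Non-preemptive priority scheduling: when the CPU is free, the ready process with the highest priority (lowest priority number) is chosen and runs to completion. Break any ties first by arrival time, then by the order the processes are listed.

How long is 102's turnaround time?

14

Gantt: | 104 0-7 | 101 7-10 | 103 10-15 | 102 15-17 |
Completion: 101=10  102=17  103=15  104=7
Turnaround (C−A): 101=7  102=14  103=13  104=7
Turnaround(102) = completion − arrival = 17 − 3 = 14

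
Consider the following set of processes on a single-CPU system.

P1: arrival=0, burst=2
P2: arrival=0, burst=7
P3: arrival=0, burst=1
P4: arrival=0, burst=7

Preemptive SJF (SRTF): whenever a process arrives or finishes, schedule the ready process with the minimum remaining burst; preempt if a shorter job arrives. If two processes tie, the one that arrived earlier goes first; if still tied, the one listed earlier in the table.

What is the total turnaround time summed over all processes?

31

Schedule: | P3 0-1 | P1 1-3 | P2 3-10 | P4 10-17 |
Completion: P1=3  P2=10  P3=1  P4=17
Turnaround = completion − arrival: P1=3, P2=10, P3=1, P4=17
Total turnaround = 3 + 10 + 1 + 17 = 31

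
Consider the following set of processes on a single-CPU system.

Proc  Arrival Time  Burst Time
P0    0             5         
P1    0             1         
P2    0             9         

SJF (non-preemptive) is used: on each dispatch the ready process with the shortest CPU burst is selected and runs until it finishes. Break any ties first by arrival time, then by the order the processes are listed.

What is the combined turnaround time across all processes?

22

Schedule: | P1 0-1 | P0 1-6 | P2 6-15 |
Completion: P0=6  P1=1  P2=15
Turnaround (C−A): P0=6  P1=1  P2=15
Turnaround = completion − arrival: P0=6, P1=1, P2=15
Total turnaround = 6 + 1 + 15 = 22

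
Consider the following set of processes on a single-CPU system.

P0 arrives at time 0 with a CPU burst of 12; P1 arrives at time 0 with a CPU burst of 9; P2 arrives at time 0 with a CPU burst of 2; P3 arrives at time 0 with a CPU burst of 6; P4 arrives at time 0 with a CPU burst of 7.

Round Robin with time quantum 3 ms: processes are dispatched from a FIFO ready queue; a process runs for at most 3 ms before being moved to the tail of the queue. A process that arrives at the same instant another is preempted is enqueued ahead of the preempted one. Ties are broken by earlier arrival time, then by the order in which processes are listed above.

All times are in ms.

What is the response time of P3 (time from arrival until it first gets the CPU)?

8

Gantt: | P0 0-3 | P1 3-6 | P2 6-8 | P3 8-11 | P4 11-14 | P0 14-17 | P1 17-20 | P3 20-23 | P4 23-26 | P0 26-29 | P1 29-32 | P4 32-33 | P0 33-36 |
Completion: P0=36  P1=32  P2=8  P3=23  P4=33
Response(P3) = first start − arrival = 8 − 0 = 8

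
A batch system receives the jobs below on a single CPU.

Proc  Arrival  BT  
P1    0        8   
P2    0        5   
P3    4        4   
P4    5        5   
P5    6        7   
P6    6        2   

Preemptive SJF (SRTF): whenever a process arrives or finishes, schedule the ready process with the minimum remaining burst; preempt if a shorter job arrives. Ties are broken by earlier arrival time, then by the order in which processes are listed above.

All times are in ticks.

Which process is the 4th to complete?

Timeline: | P2 0-5 | P3 5-6 | P6 6-8 | P3 8-11 | P4 11-16 | P5 16-23 | P1 23-31 |
Completion: P1=31  P2=5  P3=11  P4=16  P5=23  P6=8
Turnaround (C−A): P1=31  P2=5  P3=7  P4=11  P5=17  P6=2
Finish order: P2 → P6 → P3 → P4 → P5 → P1

P4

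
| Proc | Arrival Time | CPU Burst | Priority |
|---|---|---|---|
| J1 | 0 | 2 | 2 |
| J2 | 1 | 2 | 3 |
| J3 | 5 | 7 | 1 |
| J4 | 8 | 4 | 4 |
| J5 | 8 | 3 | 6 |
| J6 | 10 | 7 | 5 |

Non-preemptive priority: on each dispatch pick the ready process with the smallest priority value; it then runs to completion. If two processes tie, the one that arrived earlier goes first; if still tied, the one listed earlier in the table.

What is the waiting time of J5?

15

Schedule: | J1 0-2 | J2 2-4 | idle 4-5 | J3 5-12 | J4 12-16 | J6 16-23 | J5 23-26 |
Completion: J1=2  J2=4  J3=12  J4=16  J5=26  J6=23
Waiting(J5) = turnaround − burst = 18 − 3 = 15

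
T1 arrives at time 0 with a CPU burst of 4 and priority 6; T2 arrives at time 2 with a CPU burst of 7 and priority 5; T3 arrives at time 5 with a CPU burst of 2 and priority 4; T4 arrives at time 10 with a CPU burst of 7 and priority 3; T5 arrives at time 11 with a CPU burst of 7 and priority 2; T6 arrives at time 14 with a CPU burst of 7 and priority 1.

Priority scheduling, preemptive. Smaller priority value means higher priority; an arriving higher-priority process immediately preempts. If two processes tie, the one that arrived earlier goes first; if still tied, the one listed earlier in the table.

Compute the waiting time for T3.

Gantt: | T1 0-2 | T2 2-5 | T3 5-7 | T2 7-10 | T4 10-11 | T5 11-14 | T6 14-21 | T5 21-25 | T4 25-31 | T2 31-32 | T1 32-34 |
Completion: T1=34  T2=32  T3=7  T4=31  T5=25  T6=21
Turnaround (C−A): T1=34  T2=30  T3=2  T4=21  T5=14  T6=7
Waiting(T3) = turnaround − burst = 2 − 2 = 0

0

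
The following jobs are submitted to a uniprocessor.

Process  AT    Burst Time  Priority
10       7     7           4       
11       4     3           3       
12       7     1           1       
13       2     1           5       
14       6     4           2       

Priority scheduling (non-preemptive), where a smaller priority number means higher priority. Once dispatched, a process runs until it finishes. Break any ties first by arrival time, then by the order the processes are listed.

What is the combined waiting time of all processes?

Gantt: | idle 0-2 | 13 2-3 | idle 3-4 | 11 4-7 | 12 7-8 | 14 8-12 | 10 12-19 |
Completion: 10=19  11=7  12=8  13=3  14=12
Waiting = turnaround − burst: 10=5, 11=0, 12=0, 13=0, 14=2
Total waiting = 5 + 0 + 0 + 0 + 2 = 7

7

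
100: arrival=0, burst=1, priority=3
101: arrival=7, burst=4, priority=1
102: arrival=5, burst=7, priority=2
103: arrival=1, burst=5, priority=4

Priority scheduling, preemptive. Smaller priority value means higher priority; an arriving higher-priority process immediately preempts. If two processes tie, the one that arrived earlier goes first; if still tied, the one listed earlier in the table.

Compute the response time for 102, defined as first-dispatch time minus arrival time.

0

Schedule: | 100 0-1 | 103 1-5 | 102 5-7 | 101 7-11 | 102 11-16 | 103 16-17 |
Completion: 100=1  101=11  102=16  103=17
Turnaround (C−A): 100=1  101=4  102=11  103=16
Response(102) = first start − arrival = 5 − 5 = 0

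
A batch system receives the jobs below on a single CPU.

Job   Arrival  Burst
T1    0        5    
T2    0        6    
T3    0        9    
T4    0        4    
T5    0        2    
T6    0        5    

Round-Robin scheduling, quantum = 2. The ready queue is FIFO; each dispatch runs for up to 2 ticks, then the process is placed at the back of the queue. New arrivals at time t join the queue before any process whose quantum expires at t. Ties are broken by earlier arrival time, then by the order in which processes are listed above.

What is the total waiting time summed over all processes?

Schedule: | T1 0-2 | T2 2-4 | T3 4-6 | T4 6-8 | T5 8-10 | T6 10-12 | T1 12-14 | T2 14-16 | T3 16-18 | T4 18-20 | T6 20-22 | T1 22-23 | T2 23-25 | T3 25-27 | T6 27-28 | T3 28-31 |
Completion: T1=23  T2=25  T3=31  T4=20  T5=10  T6=28
Turnaround (C−A): T1=23  T2=25  T3=31  T4=20  T5=10  T6=28
Waiting = turnaround − burst: T1=18, T2=19, T3=22, T4=16, T5=8, T6=23
Total waiting = 18 + 19 + 22 + 16 + 8 + 23 = 106

106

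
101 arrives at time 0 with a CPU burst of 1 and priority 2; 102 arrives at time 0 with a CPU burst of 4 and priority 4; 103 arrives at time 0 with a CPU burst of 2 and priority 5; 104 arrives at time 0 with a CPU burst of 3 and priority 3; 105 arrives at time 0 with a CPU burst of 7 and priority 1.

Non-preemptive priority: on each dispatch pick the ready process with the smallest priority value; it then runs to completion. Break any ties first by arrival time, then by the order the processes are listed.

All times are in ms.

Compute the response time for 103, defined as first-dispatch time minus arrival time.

15

Gantt: | 105 0-7 | 101 7-8 | 104 8-11 | 102 11-15 | 103 15-17 |
Completion: 101=8  102=15  103=17  104=11  105=7
Turnaround (C−A): 101=8  102=15  103=17  104=11  105=7
Response(103) = first start − arrival = 15 − 0 = 15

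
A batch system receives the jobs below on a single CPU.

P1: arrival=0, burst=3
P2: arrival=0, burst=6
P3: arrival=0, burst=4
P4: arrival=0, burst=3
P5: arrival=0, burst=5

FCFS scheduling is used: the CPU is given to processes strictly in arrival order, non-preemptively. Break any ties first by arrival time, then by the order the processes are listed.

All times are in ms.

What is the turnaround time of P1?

Gantt: | P1 0-3 | P2 3-9 | P3 9-13 | P4 13-16 | P5 16-21 |
Completion: P1=3  P2=9  P3=13  P4=16  P5=21
Turnaround (C−A): P1=3  P2=9  P3=13  P4=16  P5=21
Turnaround(P1) = completion − arrival = 3 − 0 = 3

3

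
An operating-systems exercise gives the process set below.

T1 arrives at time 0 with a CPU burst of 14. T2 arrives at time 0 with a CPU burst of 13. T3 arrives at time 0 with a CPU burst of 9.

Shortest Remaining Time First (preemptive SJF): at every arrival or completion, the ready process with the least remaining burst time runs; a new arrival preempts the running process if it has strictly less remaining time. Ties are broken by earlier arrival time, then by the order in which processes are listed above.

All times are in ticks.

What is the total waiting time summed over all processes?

31

Gantt: | T3 0-9 | T2 9-22 | T1 22-36 |
Completion: T1=36  T2=22  T3=9
Waiting = turnaround − burst: T1=22, T2=9, T3=0
Total waiting = 22 + 9 + 0 = 31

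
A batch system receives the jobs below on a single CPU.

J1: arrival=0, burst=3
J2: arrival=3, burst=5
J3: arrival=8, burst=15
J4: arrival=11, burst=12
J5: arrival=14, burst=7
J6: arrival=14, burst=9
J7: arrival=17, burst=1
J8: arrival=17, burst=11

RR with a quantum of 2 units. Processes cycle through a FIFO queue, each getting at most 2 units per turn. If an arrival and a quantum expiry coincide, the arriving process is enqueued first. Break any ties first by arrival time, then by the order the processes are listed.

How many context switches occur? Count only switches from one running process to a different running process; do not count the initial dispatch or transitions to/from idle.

Timeline: | J1 0-3 | J2 3-8 | J3 8-12 | J4 12-14 | J3 14-16 | J5 16-18 | J6 18-20 | J4 20-22 | J3 22-24 | J7 24-25 | J8 25-27 | J5 27-29 | J6 29-31 | J4 31-33 | J3 33-35 | J8 35-37 | J5 37-39 | J6 39-41 | J4 41-43 | J3 43-45 | J8 45-47 | J5 47-48 | J6 48-50 | J4 50-52 | J3 52-54 | J8 54-56 | J6 56-57 | J4 57-59 | J3 59-60 | J8 60-63 |
Completion: J1=3  J2=8  J3=60  J4=59  J5=48  J6=57  J7=25  J8=63

29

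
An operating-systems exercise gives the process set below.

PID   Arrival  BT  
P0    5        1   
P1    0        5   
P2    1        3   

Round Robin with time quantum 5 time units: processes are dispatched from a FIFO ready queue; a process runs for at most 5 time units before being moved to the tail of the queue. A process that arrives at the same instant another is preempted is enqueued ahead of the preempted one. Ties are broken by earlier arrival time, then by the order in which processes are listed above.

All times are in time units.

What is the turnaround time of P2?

7

Schedule: | P1 0-5 | P2 5-8 | P0 8-9 |
Completion: P0=9  P1=5  P2=8
Turnaround (C−A): P0=4  P1=5  P2=7
Turnaround(P2) = completion − arrival = 8 − 1 = 7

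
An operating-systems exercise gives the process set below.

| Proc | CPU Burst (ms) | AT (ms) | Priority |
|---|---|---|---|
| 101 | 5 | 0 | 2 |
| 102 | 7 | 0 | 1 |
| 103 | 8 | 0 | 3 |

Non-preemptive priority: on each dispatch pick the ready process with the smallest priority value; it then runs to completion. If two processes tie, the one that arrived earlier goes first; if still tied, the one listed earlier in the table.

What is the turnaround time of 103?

Schedule: | 102 0-7 | 101 7-12 | 103 12-20 |
Completion: 101=12  102=7  103=20
Turnaround(103) = completion − arrival = 20 − 0 = 20

20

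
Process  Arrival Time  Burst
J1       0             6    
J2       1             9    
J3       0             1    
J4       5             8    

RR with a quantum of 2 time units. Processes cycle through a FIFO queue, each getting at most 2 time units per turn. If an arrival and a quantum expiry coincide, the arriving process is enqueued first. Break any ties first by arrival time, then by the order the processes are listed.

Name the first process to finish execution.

Timeline: | J1 0-2 | J3 2-3 | J2 3-5 | J1 5-7 | J4 7-9 | J2 9-11 | J1 11-13 | J4 13-15 | J2 15-17 | J4 17-19 | J2 19-21 | J4 21-23 | J2 23-24 |
Completion: J1=13  J2=24  J3=3  J4=23
Finish order: J3 → J1 → J4 → J2

J3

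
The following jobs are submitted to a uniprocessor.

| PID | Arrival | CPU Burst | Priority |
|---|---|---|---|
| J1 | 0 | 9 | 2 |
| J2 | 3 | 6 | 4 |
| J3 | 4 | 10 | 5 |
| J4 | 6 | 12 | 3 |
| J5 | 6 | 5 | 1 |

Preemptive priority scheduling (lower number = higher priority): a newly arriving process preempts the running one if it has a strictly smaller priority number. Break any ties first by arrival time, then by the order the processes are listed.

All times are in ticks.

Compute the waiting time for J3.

28

Timeline: | J1 0-6 | J5 6-11 | J1 11-14 | J4 14-26 | J2 26-32 | J3 32-42 |
Completion: J1=14  J2=32  J3=42  J4=26  J5=11
Turnaround (C−A): J1=14  J2=29  J3=38  J4=20  J5=5
Waiting(J3) = turnaround − burst = 38 − 10 = 28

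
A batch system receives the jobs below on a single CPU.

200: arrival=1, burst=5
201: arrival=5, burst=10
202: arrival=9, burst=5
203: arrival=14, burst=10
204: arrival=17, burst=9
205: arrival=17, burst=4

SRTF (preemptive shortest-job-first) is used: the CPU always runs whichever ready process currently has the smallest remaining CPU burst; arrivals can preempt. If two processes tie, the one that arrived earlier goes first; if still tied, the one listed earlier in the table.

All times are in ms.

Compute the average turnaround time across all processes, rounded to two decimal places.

Gantt: | idle 0-1 | 200 1-6 | 201 6-9 | 202 9-14 | 201 14-21 | 205 21-25 | 204 25-34 | 203 34-44 |
Completion: 200=6  201=21  202=14  203=44  204=34  205=25
Turnaround times: 200=5, 201=16, 202=5, 203=30, 204=17, 205=8
Average turnaround = (5+16+5+30+17+8) / 6 = 81/6 = 13.50

13.50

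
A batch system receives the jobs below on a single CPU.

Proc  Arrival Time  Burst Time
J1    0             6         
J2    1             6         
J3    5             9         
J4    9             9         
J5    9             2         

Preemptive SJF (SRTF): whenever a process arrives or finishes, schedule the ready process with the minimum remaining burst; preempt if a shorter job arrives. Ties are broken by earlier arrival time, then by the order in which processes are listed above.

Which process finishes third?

Gantt: | J1 0-6 | J2 6-9 | J5 9-11 | J2 11-14 | J3 14-23 | J4 23-32 |
Completion: J1=6  J2=14  J3=23  J4=32  J5=11
Turnaround (C−A): J1=6  J2=13  J3=18  J4=23  J5=2
Finish order: J1 → J5 → J2 → J3 → J4

J2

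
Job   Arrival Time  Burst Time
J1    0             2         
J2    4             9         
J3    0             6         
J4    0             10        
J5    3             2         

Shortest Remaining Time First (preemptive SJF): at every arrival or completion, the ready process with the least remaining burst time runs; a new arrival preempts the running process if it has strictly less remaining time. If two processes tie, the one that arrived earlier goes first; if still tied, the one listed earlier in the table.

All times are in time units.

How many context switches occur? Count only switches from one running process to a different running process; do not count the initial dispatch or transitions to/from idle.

5

Timeline: | J1 0-2 | J3 2-3 | J5 3-5 | J3 5-10 | J2 10-19 | J4 19-29 |
Completion: J1=2  J2=19  J3=10  J4=29  J5=5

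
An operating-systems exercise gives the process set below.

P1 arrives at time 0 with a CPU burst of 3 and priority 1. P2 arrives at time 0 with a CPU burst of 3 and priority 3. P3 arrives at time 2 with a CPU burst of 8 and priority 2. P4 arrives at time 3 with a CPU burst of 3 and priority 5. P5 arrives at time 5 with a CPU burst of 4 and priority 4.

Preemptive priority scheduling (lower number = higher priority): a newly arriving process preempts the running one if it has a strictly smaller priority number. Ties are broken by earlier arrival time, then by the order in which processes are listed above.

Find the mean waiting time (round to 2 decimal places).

7.20

Timeline: | P1 0-3 | P3 3-11 | P2 11-14 | P5 14-18 | P4 18-21 |
Completion: P1=3  P2=14  P3=11  P4=21  P5=18
Turnaround (C−A): P1=3  P2=14  P3=9  P4=18  P5=13
Waiting times: P1=0, P2=11, P3=1, P4=15, P5=9
Average waiting = (0+11+1+15+9) / 5 = 36/5 = 7.20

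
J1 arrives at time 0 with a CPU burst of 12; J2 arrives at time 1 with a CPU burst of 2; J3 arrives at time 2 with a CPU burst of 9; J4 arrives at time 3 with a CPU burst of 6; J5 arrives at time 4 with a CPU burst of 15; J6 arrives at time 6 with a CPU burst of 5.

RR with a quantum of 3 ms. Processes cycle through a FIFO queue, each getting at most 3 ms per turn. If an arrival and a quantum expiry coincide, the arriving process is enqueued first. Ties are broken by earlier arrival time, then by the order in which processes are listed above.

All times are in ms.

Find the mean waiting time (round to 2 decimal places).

Gantt: | J1 0-3 | J2 3-5 | J3 5-8 | J4 8-11 | J1 11-14 | J5 14-17 | J6 17-20 | J3 20-23 | J4 23-26 | J1 26-29 | J5 29-32 | J6 32-34 | J3 34-37 | J1 37-40 | J5 40-49 |
Completion: J1=40  J2=5  J3=37  J4=26  J5=49  J6=34
Waiting times: J1=28, J2=2, J3=26, J4=17, J5=30, J6=23
Average waiting = (28+2+26+17+30+23) / 6 = 126/6 = 21.00

21.00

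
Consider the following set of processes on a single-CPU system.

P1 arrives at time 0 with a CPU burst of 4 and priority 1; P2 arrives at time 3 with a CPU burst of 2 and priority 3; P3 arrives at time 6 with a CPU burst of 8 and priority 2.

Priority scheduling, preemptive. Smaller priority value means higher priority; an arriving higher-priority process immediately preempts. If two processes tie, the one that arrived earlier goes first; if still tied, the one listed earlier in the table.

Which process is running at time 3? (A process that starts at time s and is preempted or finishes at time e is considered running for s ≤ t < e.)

P1

Schedule: | P1 0-4 | P2 4-6 | P3 6-14 |
Completion: P1=4  P2=6  P3=14
Turnaround (C−A): P1=4  P2=3  P3=8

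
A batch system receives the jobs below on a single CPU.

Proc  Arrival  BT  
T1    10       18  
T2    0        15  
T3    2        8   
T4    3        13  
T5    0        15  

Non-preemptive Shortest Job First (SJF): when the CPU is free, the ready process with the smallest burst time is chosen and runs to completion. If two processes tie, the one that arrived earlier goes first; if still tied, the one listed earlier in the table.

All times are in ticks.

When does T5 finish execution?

Timeline: | T2 0-15 | T3 15-23 | T4 23-36 | T5 36-51 | T1 51-69 |
Completion: T1=69  T2=15  T3=23  T4=36  T5=51
Turnaround (C−A): T1=59  T2=15  T3=21  T4=33  T5=51

51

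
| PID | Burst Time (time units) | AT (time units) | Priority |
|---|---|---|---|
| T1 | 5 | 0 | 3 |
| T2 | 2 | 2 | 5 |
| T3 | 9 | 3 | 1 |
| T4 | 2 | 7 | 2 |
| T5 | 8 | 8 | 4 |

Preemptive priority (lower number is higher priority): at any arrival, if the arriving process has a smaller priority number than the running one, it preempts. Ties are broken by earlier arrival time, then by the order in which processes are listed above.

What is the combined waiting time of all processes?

Timeline: | T1 0-3 | T3 3-12 | T4 12-14 | T1 14-16 | T5 16-24 | T2 24-26 |
Completion: T1=16  T2=26  T3=12  T4=14  T5=24
Turnaround (C−A): T1=16  T2=24  T3=9  T4=7  T5=16
Waiting = turnaround − burst: T1=11, T2=22, T3=0, T4=5, T5=8
Total waiting = 11 + 22 + 0 + 5 + 8 = 46

46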